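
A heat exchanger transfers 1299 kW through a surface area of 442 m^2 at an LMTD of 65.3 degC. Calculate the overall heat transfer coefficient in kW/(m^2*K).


From Q = U*A*LMTD, U = Q / (A * LMTD)
U = 1299 / (442 * 65.3) = 1299 / 28862.6 = 0.04501

0.04501 kW/(m^2*K)


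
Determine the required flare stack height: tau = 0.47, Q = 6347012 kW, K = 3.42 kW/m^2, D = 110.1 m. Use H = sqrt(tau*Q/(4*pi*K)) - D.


tau*Q/(4*pi*K) = 0.47 * 6347012 / (4 * pi * 3.42) = 69411.5
sqrt(69411.5) = 263.461
H = 263.461 - 110.1 = 153.4

153.4 m


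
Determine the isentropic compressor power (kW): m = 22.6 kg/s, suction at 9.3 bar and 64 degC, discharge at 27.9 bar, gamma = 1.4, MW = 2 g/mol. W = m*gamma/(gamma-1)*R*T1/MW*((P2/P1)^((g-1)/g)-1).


Isentropic work: W = m*(gamma/(gamma-1))*(R*T1/MW)*((P2/P1)^((gamma-1)/gamma) - 1)
T1 = 64 + 273.15 = 337.15 K
Pressure ratio = 27.9 / 9.3 = 3
Exponent = (1.4 - 1)/1.4 = 0.285714
(P2/P1)^exp - 1 = 3^0.285714 - 1 = 0.368738
W = 22.6 * 1.4 / 0.4 * 8.314 * 337.15 / 2 * 0.368738 = 40880

40880 kW


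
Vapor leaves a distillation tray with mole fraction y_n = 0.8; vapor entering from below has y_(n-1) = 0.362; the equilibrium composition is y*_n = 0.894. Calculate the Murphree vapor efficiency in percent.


Murphree vapor efficiency: EMV = (y_n - y_(n-1)) / (y*_n - y_(n-1)) * 100
EMV = (0.8 - 0.362) / (0.894 - 0.362) * 100 = 0.438 / 0.532 * 100 = 82.33

82.33 %


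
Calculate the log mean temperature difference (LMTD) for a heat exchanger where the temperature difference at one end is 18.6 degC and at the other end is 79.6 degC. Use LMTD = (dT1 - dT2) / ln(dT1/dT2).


LMTD = (dT1 - dT2) / ln(dT1/dT2)
= (18.6 - 79.6) / ln(18.6 / 79.6) = -61 / -1.45385 = 41.96

41.96 degC


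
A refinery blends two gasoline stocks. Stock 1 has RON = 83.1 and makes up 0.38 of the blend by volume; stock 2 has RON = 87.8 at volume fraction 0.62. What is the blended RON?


Linear blending: RON_blend = sum(vi * RONi)
Contribution 1: 0.38 * 83.1 = 31.578
Contribution 2: 0.62 * 87.8 = 54.436
RON_blend = 31.578 + 54.436 = 86.014

86.014


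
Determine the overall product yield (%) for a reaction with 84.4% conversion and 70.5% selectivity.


Overall yield = conversion (%) * selectivity (%) / 100
Conversion = 84.4%, Selectivity = 70.5%
Y = 84.4 * 70.5 / 100
= 59.502 %

59.502 %


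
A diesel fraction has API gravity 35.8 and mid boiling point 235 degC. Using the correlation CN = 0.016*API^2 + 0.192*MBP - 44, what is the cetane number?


CN = 0.016 * 35.8^2 + 0.192 * 235 - 44
CN = 20.50624 + 45.12 - 44 = 21.62624

21.62624


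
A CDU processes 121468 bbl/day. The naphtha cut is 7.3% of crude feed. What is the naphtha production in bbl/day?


Crude throughput = 121468 bbl/day
Fraction yield = 7.3%
yield = throughput * fraction / 100
yield = 121468 * 7.3 / 100 = 8867.164

8867.164 bbl/day


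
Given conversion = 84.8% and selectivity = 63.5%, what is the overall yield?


Overall yield = conversion (%) * selectivity (%) / 100
Conversion = 84.8%, Selectivity = 63.5%
Y = 84.8 * 63.5 / 100
= 53.848 %

53.848 %


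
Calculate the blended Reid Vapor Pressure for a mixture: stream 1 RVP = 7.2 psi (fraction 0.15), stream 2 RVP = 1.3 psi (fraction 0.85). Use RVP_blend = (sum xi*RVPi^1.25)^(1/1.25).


Chevron index: RVP_blend = (sum xi*RVPi^1.25)^(1/1.25)
RVP^1.25 terms: 0.15 * 7.2^1.25 + 0.85 * 1.3^1.25 = 2.94903
RVP_blend = 2.94903^(1/1.25) = 2.375

2.375 psi


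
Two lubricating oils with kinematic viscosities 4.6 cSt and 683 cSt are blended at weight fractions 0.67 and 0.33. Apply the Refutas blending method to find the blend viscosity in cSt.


Refutas method: VBN_i = 14.534*ln(ln(visc_i + 0.8)) + 10.975, blended linearly by mass fraction; since VBN is linear in VBI_i = ln(ln(visc_i + 0.8)) and the fractions sum to 1, blend VBI directly: visc = exp(exp(VBI_blend)) - 0.8
VBI_1 = ln(ln(4.6 + 0.8)) = 0.522595
VBI_2 = ln(ln(683 + 0.8)) = 1.87605
VBI_blend = 0.67 * 0.522595 + 0.33 * 1.87605 = 0.969235
visc_blend = exp(exp(0.969235)) - 0.8 = 13.16

13.16 cSt


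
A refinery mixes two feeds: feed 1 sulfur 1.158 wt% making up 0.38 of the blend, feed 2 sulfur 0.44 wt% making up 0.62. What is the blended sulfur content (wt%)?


Linear sulfur blending: S_blend = x1*S1 + x2*S2
Contribution 1: 0.38 * 1.158 = 0.44004 wt%
Contribution 2: 0.62 * 0.44 = 0.2728 wt%
S_blend = 0.44004 + 0.2728 = 0.71284

0.71284 wt%


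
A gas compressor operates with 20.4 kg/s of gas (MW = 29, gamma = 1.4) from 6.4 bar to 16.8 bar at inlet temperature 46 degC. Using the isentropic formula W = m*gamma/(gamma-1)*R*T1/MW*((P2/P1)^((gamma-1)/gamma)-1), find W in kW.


Isentropic work: W = m*(gamma/(gamma-1))*(R*T1/MW)*((P2/P1)^((gamma-1)/gamma) - 1)
T1 = 46 + 273.15 = 319.15 K
Pressure ratio = 16.8 / 6.4 = 2.625
Exponent = (1.4 - 1)/1.4 = 0.285714
(P2/P1)^exp - 1 = 2.625^0.285714 - 1 = 0.317501
W = 20.4 * 1.4 / 0.4 * 8.314 * 319.15 / 29 * 0.317501 = 2074

2074 kW


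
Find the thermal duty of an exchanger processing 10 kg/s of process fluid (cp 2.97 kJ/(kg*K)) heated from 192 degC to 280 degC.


Q = m_dot * cp * delta_T
delta_T = 280 - 192 = 88 K
Q = 10 * 2.97 * 88
= 29.7 * 88
= 2613.6 kW

2613.6 kW


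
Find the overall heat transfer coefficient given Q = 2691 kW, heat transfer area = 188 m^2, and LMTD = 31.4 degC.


From Q = U*A*LMTD, U = Q / (A * LMTD)
U = 2691 / (188 * 31.4) = 2691 / 5903.2 = 0.4559

0.4559 kW/(m^2*K)


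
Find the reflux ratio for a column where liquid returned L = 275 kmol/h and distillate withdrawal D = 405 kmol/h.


Reflux ratio definition: R = L / D (liquid returned / distillate withdrawn)
L = 275 kmol/h, D = 405 kmol/h
R = 275 / 405 = 0.6790

0.6790


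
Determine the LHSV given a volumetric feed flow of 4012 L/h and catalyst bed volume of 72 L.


LHSV = volumetric feed rate / catalyst volume
= 4012 L/h / 72 L
= 55.72 h^-1

55.72 h^-1


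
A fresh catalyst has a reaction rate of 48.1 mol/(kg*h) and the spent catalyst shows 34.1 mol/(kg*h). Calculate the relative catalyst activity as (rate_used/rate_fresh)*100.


Activity (%) = (rate_used / rate_fresh) * 100
rate_used = 34.1, rate_fresh = 48.1
= (34.1 / 48.1) * 100
= 0.7089 * 100 = 70.89

70.89 %


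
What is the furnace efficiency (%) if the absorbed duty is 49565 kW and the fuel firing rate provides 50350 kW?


Furnace efficiency = Q_absorbed / Q_fuel * 100
= 49565 / 50350 * 100 = 98.44

98.44 %


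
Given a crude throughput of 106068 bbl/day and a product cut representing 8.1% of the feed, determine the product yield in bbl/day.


Crude throughput = 106068 bbl/day
Fraction yield = 8.1%
yield = throughput * fraction / 100
yield = 106068 * 8.1 / 100 = 8591.508

8591.508 bbl/day


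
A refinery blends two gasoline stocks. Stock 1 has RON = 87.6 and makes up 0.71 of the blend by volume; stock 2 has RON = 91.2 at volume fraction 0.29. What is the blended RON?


Linear blending: RON_blend = sum(vi * RONi)
Contribution 1: 0.71 * 87.6 = 62.196
Contribution 2: 0.29 * 91.2 = 26.448
RON_blend = 62.196 + 26.448 = 88.644

88.644


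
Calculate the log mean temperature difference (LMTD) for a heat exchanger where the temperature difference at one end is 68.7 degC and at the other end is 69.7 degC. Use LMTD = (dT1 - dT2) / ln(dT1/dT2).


LMTD = (dT1 - dT2) / ln(dT1/dT2)
= (68.7 - 69.7) / ln(68.7 / 69.7) = -1 / -0.0144511 = 69.20

69.20 degC


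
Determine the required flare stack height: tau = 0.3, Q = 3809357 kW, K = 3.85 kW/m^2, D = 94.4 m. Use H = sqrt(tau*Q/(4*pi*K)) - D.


tau*Q/(4*pi*K) = 0.3 * 3809357 / (4 * pi * 3.85) = 23621.2
sqrt(23621.2) = 153.692
H = 153.692 - 94.4 = 59.29

59.29 m


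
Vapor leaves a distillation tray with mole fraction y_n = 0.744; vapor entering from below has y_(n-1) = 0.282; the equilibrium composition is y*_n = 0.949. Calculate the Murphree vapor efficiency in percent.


Murphree vapor efficiency: EMV = (y_n - y_(n-1)) / (y*_n - y_(n-1)) * 100
EMV = (0.744 - 0.282) / (0.949 - 0.282) * 100 = 0.462 / 0.667 * 100 = 69.27

69.27 %


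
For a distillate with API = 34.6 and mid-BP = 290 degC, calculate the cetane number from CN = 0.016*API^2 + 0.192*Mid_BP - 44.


CN = 0.016 * 34.6^2 + 0.192 * 290 - 44
CN = 19.15456 + 55.68 - 44 = 30.83456

30.83456


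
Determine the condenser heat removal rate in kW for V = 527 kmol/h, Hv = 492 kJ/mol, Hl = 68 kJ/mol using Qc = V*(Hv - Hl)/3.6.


Qc = 527 * (492 - 68) / 3.6 = 527 * 424 / 3.6 = 62070

62070 kW


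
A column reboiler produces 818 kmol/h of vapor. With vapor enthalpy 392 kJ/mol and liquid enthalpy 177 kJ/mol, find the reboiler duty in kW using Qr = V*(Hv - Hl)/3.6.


Qr = 818 * (392 - 177) / 3.6 = 818 * 215 / 3.6 = 48850

48850 kW


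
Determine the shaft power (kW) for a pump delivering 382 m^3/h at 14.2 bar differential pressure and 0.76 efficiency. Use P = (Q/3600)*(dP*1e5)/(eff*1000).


Q = 382 / 3600 = 0.106111 m^3/s
P = 0.106111 * (14.2 * 1e5) / 0.76 / 1000 = 198.3

198.3 kW


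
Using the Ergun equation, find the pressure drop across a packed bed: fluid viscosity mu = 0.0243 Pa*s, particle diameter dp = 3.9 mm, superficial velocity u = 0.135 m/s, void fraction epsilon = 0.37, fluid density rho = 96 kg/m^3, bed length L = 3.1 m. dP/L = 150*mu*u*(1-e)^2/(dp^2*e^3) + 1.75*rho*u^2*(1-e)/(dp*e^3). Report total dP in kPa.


dp = 3.9 mm = 0.0039 m
Viscous term = 150*0.0243*0.135*(1-0.37)^2 / (0.0039^2*0.37^3) = 253500
Inertial term = 1.75*96*0.135^2*(1-0.37) / (0.0039*0.37^3) = 9764.45
dP/L = 253500 + 9764.45 = 263264 Pa/m
dP = 263264 * 3.1 / 1000 = 816.1 kPa

816.1 kPa


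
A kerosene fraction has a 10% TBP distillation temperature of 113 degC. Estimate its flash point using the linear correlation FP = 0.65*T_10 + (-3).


FP = 0.65 * 113 + (-3) = 70.45

70.45 degC


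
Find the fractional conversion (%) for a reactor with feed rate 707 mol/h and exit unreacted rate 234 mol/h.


X = (F_in - F_out) / F_in * 100
Moles reacted = 707 - 234 = 473
X = 473 / 707 * 100
= 0.6690 * 100
= 66.90 %

66.90 %


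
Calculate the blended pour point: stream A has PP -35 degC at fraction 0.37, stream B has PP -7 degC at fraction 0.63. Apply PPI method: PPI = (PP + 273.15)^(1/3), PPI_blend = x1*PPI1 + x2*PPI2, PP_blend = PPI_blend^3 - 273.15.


PPI_1 = (-35 + 273.15)^(1/3) = 6.198456
PPI_2 = (-7 + 273.15)^(1/3) = 6.432436
PPI_blend = 0.37 * 6.198456 + 0.63 * 6.432436 = 6.345863
PP_blend = 6.345863^3 - 273.15 = 255.5478 - 273.15 = -17.6

-17.6 degC


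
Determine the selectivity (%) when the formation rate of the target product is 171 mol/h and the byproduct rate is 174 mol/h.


Selectivity = desired / (desired + undesired) * 100
Total products = 171 + 174 = 345 mol/h
S = 171 / 345 * 100
= 0.4957 * 100
= 49.57 %

49.57 %


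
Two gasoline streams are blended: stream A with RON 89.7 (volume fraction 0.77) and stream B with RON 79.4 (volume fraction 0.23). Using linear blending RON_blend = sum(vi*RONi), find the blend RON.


Linear blending: RON_blend = sum(vi * RONi)
Contribution 1: 0.77 * 89.7 = 69.069
Contribution 2: 0.23 * 79.4 = 18.262
RON_blend = 69.069 + 18.262 = 87.331

87.331


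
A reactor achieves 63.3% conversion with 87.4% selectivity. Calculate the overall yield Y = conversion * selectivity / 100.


Overall yield = conversion (%) * selectivity (%) / 100
Conversion = 63.3%, Selectivity = 87.4%
Y = 63.3 * 87.4 / 100
= 55.3242 %

55.3242 %


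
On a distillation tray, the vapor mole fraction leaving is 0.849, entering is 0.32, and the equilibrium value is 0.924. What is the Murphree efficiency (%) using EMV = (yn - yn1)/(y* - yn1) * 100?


Murphree vapor efficiency: EMV = (y_n - y_(n-1)) / (y*_n - y_(n-1)) * 100
EMV = (0.849 - 0.32) / (0.924 - 0.32) * 100 = 0.529 / 0.604 * 100 = 87.58

87.58 %


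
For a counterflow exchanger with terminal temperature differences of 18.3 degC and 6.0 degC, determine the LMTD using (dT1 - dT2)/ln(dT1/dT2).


LMTD = (dT1 - dT2) / ln(dT1/dT2)
= (18.3 - 6.0) / ln(18.3 / 6.0) = 12.3 / 1.11514 = 11.03

11.03 degC


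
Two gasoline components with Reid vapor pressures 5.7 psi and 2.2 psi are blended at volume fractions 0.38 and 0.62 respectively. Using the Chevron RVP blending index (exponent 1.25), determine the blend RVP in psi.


Chevron index: RVP_blend = (sum xi*RVPi^1.25)^(1/1.25)
RVP^1.25 terms: 0.38 * 5.7^1.25 + 0.62 * 2.2^1.25 = 5.00797
RVP_blend = 5.00797^(1/1.25) = 3.629

3.629 psi


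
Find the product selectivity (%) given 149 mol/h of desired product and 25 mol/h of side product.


Selectivity = desired / (desired + undesired) * 100
Total products = 149 + 25 = 174 mol/h
S = 149 / 174 * 100
= 0.8563 * 100
= 85.63 %

85.63 %


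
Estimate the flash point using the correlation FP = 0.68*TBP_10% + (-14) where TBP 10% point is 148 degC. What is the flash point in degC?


FP = 0.68 * 148 + (-14) = 86.64

86.64 degC


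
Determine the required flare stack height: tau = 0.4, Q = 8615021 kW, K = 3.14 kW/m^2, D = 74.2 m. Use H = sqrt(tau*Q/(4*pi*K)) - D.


tau*Q/(4*pi*K) = 0.4 * 8615021 / (4 * pi * 3.14) = 87332.7
sqrt(87332.7) = 295.521
H = 295.521 - 74.2 = 221.3

221.3 m


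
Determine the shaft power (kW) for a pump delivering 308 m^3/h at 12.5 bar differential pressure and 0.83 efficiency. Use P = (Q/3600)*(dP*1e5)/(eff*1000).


Q = 308 / 3600 = 0.0855556 m^3/s
P = 0.0855556 * (12.5 * 1e5) / 0.83 / 1000 = 128.8

128.8 kW


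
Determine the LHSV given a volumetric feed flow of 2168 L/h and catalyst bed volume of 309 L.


LHSV = volumetric feed rate / catalyst volume
= 2168 L/h / 309 L
= 7.016 h^-1

7.016 h^-1


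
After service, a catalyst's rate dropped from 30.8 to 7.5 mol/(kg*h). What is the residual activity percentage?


Activity (%) = (rate_used / rate_fresh) * 100
rate_used = 7.5, rate_fresh = 30.8
= (7.5 / 30.8) * 100
= 0.2435 * 100 = 24.35

24.35 %


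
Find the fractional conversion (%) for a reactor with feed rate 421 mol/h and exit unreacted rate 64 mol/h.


X = (F_in - F_out) / F_in * 100
Moles reacted = 421 - 64 = 357
X = 357 / 421 * 100
= 0.8480 * 100
= 84.80 %

84.80 %


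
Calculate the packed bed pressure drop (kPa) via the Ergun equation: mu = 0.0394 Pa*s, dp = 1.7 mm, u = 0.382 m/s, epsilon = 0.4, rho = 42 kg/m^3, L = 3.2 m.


dp = 1.7 mm = 0.0017 m
Viscous term = 150*0.0394*0.382*(1-0.4)^2 / (0.0017^2*0.4^3) = 4394160
Inertial term = 1.75*42*0.382^2*(1-0.4) / (0.0017*0.4^3) = 59147.5
dP/L = 4394160 + 59147.5 = 4453310 Pa/m
dP = 4453310 * 3.2 / 1000 = 14250 kPa

14250 kPa


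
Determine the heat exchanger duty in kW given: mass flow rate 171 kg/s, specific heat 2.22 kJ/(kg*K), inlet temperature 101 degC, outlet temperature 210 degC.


Q = m_dot * cp * delta_T
delta_T = 210 - 101 = 109 K
Q = 171 * 2.22 * 109
= 379.62 * 109
= 41378.58 kW

41378.58 kW


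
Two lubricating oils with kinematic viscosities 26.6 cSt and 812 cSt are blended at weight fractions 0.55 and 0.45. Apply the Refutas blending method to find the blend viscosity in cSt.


Refutas method: VBN_i = 14.534*ln(ln(visc_i + 0.8)) + 10.975, blended linearly by mass fraction; since VBN is linear in VBI_i = ln(ln(visc_i + 0.8)) and the fractions sum to 1, blend VBI directly: visc = exp(exp(VBI_blend)) - 0.8
VBI_1 = ln(ln(26.6 + 0.8)) = 1.19711
VBI_2 = ln(ln(812 + 0.8)) = 1.90218
VBI_blend = 0.55 * 1.19711 + 0.45 * 1.90218 = 1.51439
visc_blend = exp(exp(1.51439)) - 0.8 = 93.52

93.52 cSt


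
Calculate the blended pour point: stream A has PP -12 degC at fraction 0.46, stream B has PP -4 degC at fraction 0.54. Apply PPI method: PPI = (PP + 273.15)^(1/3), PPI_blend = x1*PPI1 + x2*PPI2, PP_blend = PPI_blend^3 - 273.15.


PPI_1 = (-12 + 273.15)^(1/3) = 6.391901
PPI_2 = (-4 + 273.15)^(1/3) = 6.456514
PPI_blend = 0.46 * 6.391901 + 0.54 * 6.456514 = 6.426792
PP_blend = 6.426792^3 - 273.15 = 265.45 - 273.15 = -7.7

-7.7 degC


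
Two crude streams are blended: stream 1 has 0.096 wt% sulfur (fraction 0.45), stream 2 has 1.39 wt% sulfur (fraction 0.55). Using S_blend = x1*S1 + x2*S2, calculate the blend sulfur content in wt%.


Linear sulfur blending: S_blend = x1*S1 + x2*S2
Contribution 1: 0.45 * 0.096 = 0.0432 wt%
Contribution 2: 0.55 * 1.39 = 0.7645 wt%
S_blend = 0.0432 + 0.7645 = 0.8077

0.8077 wt%


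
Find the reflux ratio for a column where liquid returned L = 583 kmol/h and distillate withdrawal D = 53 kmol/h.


Reflux ratio definition: R = L / D (liquid returned / distillate withdrawn)
L = 583 kmol/h, D = 53 kmol/h
R = 583 / 53 = 11.00

11.00


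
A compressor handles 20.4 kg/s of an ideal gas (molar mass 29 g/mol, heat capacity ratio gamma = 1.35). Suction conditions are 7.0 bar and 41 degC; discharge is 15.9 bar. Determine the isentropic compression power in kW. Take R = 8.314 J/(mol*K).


Isentropic work: W = m*(gamma/(gamma-1))*(R*T1/MW)*((P2/P1)^((gamma-1)/gamma) - 1)
T1 = 41 + 273.15 = 314.15 K
Pressure ratio = 15.9 / 7.0 = 2.27143
Exponent = (1.35 - 1)/1.35 = 0.259259
(P2/P1)^exp - 1 = 2.27143^0.259259 - 1 = 0.237012
W = 20.4 * 1.35 / 0.35 * 8.314 * 314.15 / 29 * 0.237012 = 1680

1680 kW


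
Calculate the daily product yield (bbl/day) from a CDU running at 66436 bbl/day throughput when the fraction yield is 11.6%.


Crude throughput = 66436 bbl/day
Fraction yield = 11.6%
yield = throughput * fraction / 100
yield = 66436 * 11.6 / 100 = 7706.576

7706.576 bbl/day


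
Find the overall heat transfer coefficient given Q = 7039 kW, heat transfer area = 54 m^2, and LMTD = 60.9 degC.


From Q = U*A*LMTD, U = Q / (A * LMTD)
U = 7039 / (54 * 60.9) = 7039 / 3288.6 = 2.140

2.140 kW/(m^2*K)


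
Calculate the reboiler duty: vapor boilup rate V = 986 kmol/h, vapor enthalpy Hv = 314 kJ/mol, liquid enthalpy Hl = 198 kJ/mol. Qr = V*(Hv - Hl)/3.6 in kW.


Qr = 986 * (314 - 198) / 3.6 = 986 * 116 / 3.6 = 31770

31770 kW


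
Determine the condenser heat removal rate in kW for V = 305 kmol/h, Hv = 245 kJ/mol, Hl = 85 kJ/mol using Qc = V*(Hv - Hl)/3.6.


Qc = 305 * (245 - 85) / 3.6 = 305 * 160 / 3.6 = 13560

13560 kW


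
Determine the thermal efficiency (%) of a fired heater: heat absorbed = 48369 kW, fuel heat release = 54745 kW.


Furnace efficiency = Q_absorbed / Q_fuel * 100
= 48369 / 54745 * 100 = 88.35

88.35 %


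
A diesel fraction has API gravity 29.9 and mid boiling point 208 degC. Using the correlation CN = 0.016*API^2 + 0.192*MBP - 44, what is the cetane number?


CN = 0.016 * 29.9^2 + 0.192 * 208 - 44
CN = 14.30416 + 39.936 - 44 = 10.24016

10.24016


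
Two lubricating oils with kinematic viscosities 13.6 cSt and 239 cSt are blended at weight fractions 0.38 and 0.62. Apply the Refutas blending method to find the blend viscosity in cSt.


Refutas method: VBN_i = 14.534*ln(ln(visc_i + 0.8)) + 10.975, blended linearly by mass fraction; since VBN is linear in VBI_i = ln(ln(visc_i + 0.8)) and the fractions sum to 1, blend VBI directly: visc = exp(exp(VBI_blend)) - 0.8
VBI_1 = ln(ln(13.6 + 0.8)) = 0.98104
VBI_2 = ln(ln(239 + 0.8)) = 1.70107
VBI_blend = 0.38 * 0.98104 + 0.62 * 1.70107 = 1.42746
visc_blend = exp(exp(1.42746)) - 0.8 = 63.79

63.79 cSt


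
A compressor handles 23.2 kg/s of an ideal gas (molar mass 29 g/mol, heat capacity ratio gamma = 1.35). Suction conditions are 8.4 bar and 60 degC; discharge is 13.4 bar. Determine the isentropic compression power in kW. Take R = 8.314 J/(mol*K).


Isentropic work: W = m*(gamma/(gamma-1))*(R*T1/MW)*((P2/P1)^((gamma-1)/gamma) - 1)
T1 = 60 + 273.15 = 333.15 K
Pressure ratio = 13.4 / 8.4 = 1.59524
Exponent = (1.35 - 1)/1.35 = 0.259259
(P2/P1)^exp - 1 = 1.59524^0.259259 - 1 = 0.128715
W = 23.2 * 1.35 / 0.35 * 8.314 * 333.15 / 29 * 0.128715 = 1100

1100 kW


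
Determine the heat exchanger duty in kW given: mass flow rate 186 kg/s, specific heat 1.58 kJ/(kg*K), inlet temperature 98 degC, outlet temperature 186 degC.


Q = m_dot * cp * delta_T
delta_T = 186 - 98 = 88 K
Q = 186 * 1.58 * 88
= 293.88 * 88
= 25861.44 kW

25861.44 kW


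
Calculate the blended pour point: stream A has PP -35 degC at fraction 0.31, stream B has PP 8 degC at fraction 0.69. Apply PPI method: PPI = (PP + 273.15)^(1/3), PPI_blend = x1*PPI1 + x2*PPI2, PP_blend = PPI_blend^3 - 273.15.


PPI_1 = (-35 + 273.15)^(1/3) = 6.198456
PPI_2 = (8 + 273.15)^(1/3) = 6.551077
PPI_blend = 0.31 * 6.198456 + 0.69 * 6.551077 = 6.441764
PP_blend = 6.441764^3 - 273.15 = 267.3095 - 273.15 = -5.84

-5.84 degC


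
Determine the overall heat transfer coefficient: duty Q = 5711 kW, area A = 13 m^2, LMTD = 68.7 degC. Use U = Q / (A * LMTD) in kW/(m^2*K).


From Q = U*A*LMTD, U = Q / (A * LMTD)
U = 5711 / (13 * 68.7) = 5711 / 893.1 = 6.395

6.395 kW/(m^2*K)


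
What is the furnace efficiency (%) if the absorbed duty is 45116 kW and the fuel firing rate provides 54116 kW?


Furnace efficiency = Q_absorbed / Q_fuel * 100
= 45116 / 54116 * 100 = 83.37

83.37 %


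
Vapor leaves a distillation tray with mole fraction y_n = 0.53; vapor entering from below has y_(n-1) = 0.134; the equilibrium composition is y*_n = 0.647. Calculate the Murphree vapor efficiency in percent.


Murphree vapor efficiency: EMV = (y_n - y_(n-1)) / (y*_n - y_(n-1)) * 100
EMV = (0.53 - 0.134) / (0.647 - 0.134) * 100 = 0.396 / 0.513 * 100 = 77.19

77.19 %


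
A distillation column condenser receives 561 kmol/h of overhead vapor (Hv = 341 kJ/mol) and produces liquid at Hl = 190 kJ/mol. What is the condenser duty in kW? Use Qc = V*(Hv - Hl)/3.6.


Qc = 561 * (341 - 190) / 3.6 = 561 * 151 / 3.6 = 23530

23530 kW


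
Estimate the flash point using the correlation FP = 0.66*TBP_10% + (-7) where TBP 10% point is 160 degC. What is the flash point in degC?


FP = 0.66 * 160 + (-7) = 98.6

98.6 degC


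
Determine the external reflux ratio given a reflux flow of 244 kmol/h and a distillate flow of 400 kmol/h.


Reflux ratio definition: R = L / D (liquid returned / distillate withdrawn)
L = 244 kmol/h, D = 400 kmol/h
R = 244 / 400 = 0.6100

0.6100


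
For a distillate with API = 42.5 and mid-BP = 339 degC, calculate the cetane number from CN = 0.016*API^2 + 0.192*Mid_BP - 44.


CN = 0.016 * 42.5^2 + 0.192 * 339 - 44
CN = 28.9 + 65.088 - 44 = 49.988

49.988


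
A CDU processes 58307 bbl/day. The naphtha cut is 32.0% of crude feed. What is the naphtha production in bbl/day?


Crude throughput = 58307 bbl/day
Fraction yield = 32.0%
yield = throughput * fraction / 100
yield = 58307 * 32.0 / 100 = 18658.24

18658.24 bbl/day


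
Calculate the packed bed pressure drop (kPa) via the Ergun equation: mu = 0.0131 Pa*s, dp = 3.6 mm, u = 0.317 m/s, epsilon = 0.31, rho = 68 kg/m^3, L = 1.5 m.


dp = 3.6 mm = 0.0036 m
Viscous term = 150*0.0131*0.317*(1-0.31)^2 / (0.0036^2*0.31^3) = 768121
Inertial term = 1.75*68*0.317^2*(1-0.31) / (0.0036*0.31^3) = 76935.5
dP/L = 768121 + 76935.5 = 845056 Pa/m
dP = 845056 * 1.5 / 1000 = 1268 kPa

1268 kPa


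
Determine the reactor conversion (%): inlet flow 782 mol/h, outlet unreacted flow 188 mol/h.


X = (F_in - F_out) / F_in * 100
Moles reacted = 782 - 188 = 594
X = 594 / 782 * 100
= 0.7596 * 100
= 75.96 %

75.96 %


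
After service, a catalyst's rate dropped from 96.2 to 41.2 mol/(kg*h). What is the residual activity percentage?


Activity (%) = (rate_used / rate_fresh) * 100
rate_used = 41.2, rate_fresh = 96.2
= (41.2 / 96.2) * 100
= 0.4283 * 100 = 42.83

42.83 %


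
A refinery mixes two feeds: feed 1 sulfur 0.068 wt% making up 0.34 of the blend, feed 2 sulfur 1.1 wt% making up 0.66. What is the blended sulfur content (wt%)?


Linear sulfur blending: S_blend = x1*S1 + x2*S2
Contribution 1: 0.34 * 0.068 = 0.02312 wt%
Contribution 2: 0.66 * 1.1 = 0.726 wt%
S_blend = 0.02312 + 0.726 = 0.74912

0.74912 wt%


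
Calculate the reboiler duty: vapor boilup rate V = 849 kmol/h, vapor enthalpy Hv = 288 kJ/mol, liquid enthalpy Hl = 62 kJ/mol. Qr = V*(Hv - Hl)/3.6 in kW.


Qr = 849 * (288 - 62) / 3.6 = 849 * 226 / 3.6 = 53300

53300 kW


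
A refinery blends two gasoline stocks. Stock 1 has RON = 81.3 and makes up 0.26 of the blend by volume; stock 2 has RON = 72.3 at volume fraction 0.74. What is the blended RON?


Linear blending: RON_blend = sum(vi * RONi)
Contribution 1: 0.26 * 81.3 = 21.138
Contribution 2: 0.74 * 72.3 = 53.502
RON_blend = 21.138 + 53.502 = 74.64

74.64


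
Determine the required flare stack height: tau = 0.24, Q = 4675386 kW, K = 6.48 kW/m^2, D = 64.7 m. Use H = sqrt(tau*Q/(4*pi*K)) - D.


tau*Q/(4*pi*K) = 0.24 * 4675386 / (4 * pi * 6.48) = 13779.8
sqrt(13779.8) = 117.387
H = 117.387 - 64.7 = 52.69

52.69 m


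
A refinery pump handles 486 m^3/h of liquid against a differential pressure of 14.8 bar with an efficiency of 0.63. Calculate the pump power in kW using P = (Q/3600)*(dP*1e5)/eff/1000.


Q = 486 / 3600 = 0.135 m^3/s
P = 0.135 * (14.8 * 1e5) / 0.63 / 1000 = 317.1

317.1 kW


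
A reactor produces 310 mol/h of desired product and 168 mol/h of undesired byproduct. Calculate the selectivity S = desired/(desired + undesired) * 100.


Selectivity = desired / (desired + undesired) * 100
Total products = 310 + 168 = 478 mol/h
S = 310 / 478 * 100
= 0.6485 * 100
= 64.85 %

64.85 %


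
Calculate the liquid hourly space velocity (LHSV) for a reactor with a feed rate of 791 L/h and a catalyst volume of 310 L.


LHSV = volumetric feed rate / catalyst volume
= 791 L/h / 310 L
= 2.552 h^-1

2.552 h^-1


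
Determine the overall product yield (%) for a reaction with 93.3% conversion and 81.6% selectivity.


Overall yield = conversion (%) * selectivity (%) / 100
Conversion = 93.3%, Selectivity = 81.6%
Y = 93.3 * 81.6 / 100
= 76.1328 %

76.1328 %


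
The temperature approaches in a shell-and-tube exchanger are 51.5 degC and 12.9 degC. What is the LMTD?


LMTD = (dT1 - dT2) / ln(dT1/dT2)
= (51.5 - 12.9) / ln(51.5 / 12.9) = 38.6 / 1.38435 = 27.88

27.88 degC


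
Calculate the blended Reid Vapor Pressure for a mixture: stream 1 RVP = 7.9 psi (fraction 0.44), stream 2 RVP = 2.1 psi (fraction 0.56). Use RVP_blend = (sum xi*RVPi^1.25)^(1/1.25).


Chevron index: RVP_blend = (sum xi*RVPi^1.25)^(1/1.25)
RVP^1.25 terms: 0.44 * 7.9^1.25 + 0.56 * 2.1^1.25 = 7.24323
RVP_blend = 7.24323^(1/1.25) = 4.875

4.875 psi


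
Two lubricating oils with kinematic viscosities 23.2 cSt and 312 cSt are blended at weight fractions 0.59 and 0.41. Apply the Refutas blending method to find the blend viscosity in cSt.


Refutas method: VBN_i = 14.534*ln(ln(visc_i + 0.8)) + 10.975, blended linearly by mass fraction; since VBN is linear in VBI_i = ln(ln(visc_i + 0.8)) and the fractions sum to 1, blend VBI directly: visc = exp(exp(VBI_blend)) - 0.8
VBI_1 = ln(ln(23.2 + 0.8)) = 1.15627
VBI_2 = ln(ln(312 + 0.8)) = 1.74843
VBI_blend = 0.59 * 1.15627 + 0.41 * 1.74843 = 1.39906
visc_blend = exp(exp(1.39906)) - 0.8 = 56.68

56.68 cSt


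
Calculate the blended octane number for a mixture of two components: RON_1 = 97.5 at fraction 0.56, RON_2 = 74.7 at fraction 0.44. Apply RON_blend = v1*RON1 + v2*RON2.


Linear blending: RON_blend = sum(vi * RONi)
Contribution 1: 0.56 * 97.5 = 54.6
Contribution 2: 0.44 * 74.7 = 32.868
RON_blend = 54.6 + 32.868 = 87.468

87.468


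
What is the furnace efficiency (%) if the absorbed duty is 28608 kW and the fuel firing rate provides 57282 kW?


Furnace efficiency = Q_absorbed / Q_fuel * 100
= 28608 / 57282 * 100 = 49.94

49.94 %


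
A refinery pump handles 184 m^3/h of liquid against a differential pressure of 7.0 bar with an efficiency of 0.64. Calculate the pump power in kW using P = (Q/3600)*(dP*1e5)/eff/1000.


Q = 184 / 3600 = 0.0511111 m^3/s
P = 0.0511111 * (7.0 * 1e5) / 0.64 / 1000 = 55.90

55.90 kW


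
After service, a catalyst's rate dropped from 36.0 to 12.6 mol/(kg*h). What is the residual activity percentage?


Activity (%) = (rate_used / rate_fresh) * 100
rate_used = 12.6, rate_fresh = 36.0
= (12.6 / 36.0) * 100
= 0.3500 * 100 = 35.00

35.00 %


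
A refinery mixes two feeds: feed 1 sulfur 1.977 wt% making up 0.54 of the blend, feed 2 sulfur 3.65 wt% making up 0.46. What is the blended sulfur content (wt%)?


Linear sulfur blending: S_blend = x1*S1 + x2*S2
Contribution 1: 0.54 * 1.977 = 1.06758 wt%
Contribution 2: 0.46 * 3.65 = 1.679 wt%
S_blend = 1.06758 + 1.679 = 2.74658

2.74658 wt%


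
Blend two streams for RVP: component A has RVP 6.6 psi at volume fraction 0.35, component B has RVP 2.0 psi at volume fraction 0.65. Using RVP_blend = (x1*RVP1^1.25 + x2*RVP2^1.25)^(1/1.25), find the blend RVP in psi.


Chevron index: RVP_blend = (sum xi*RVPi^1.25)^(1/1.25)
RVP^1.25 terms: 0.35 * 6.6^1.25 + 0.65 * 2.0^1.25 = 5.24849
RVP_blend = 5.24849^(1/1.25) = 3.767

3.767 psi


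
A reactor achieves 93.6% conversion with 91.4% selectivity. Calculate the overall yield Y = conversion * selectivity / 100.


Overall yield = conversion (%) * selectivity (%) / 100
Conversion = 93.6%, Selectivity = 91.4%
Y = 93.6 * 91.4 / 100
= 85.5504 %

85.5504 %


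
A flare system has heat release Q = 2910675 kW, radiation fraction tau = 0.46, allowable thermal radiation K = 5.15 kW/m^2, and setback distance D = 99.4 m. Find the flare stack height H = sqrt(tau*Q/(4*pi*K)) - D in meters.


tau*Q/(4*pi*K) = 0.46 * 2910675 / (4 * pi * 5.15) = 20688.8
sqrt(20688.8) = 143.836
H = 143.836 - 99.4 = 44.44

44.44 m


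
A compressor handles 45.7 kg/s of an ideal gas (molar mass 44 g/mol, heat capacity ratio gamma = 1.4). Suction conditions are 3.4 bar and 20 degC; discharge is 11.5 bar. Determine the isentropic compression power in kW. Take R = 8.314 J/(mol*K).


Isentropic work: W = m*(gamma/(gamma-1))*(R*T1/MW)*((P2/P1)^((gamma-1)/gamma) - 1)
T1 = 20 + 273.15 = 293.15 K
Pressure ratio = 11.5 / 3.4 = 3.38235
Exponent = (1.4 - 1)/1.4 = 0.285714
(P2/P1)^exp - 1 = 3.38235^0.285714 - 1 = 0.416463
W = 45.7 * 1.4 / 0.4 * 8.314 * 293.15 / 44 * 0.416463 = 3690

3690 kW


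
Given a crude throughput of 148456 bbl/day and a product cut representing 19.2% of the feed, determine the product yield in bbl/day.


Crude throughput = 148456 bbl/day
Fraction yield = 19.2%
yield = throughput * fraction / 100
yield = 148456 * 19.2 / 100 = 28503.552

28503.552 bbl/day


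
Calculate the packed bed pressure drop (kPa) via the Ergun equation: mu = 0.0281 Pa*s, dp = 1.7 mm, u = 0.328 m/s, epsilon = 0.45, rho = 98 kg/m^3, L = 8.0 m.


dp = 1.7 mm = 0.0017 m
Viscous term = 150*0.0281*0.328*(1-0.45)^2 / (0.0017^2*0.45^3) = 1588040
Inertial term = 1.75*98*0.328^2*(1-0.45) / (0.0017*0.45^3) = 65507
dP/L = 1588040 + 65507 = 1653550 Pa/m
dP = 1653550 * 8.0 / 1000 = 13230 kPa

13230 kPa


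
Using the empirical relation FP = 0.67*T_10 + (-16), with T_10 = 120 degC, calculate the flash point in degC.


FP = 0.67 * 120 + (-16) = 64.4

64.4 degC


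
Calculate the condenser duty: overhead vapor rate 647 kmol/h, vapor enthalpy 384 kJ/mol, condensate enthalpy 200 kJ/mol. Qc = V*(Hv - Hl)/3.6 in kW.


Qc = 647 * (384 - 200) / 3.6 = 647 * 184 / 3.6 = 33070

33070 kW


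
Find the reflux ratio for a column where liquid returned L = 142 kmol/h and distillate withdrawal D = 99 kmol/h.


Reflux ratio definition: R = L / D (liquid returned / distillate withdrawn)
L = 142 kmol/h, D = 99 kmol/h
R = 142 / 99 = 1.434

1.434


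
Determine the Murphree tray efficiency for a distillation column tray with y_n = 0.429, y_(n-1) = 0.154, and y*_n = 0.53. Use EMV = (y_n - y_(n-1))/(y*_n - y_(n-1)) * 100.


Murphree vapor efficiency: EMV = (y_n - y_(n-1)) / (y*_n - y_(n-1)) * 100
EMV = (0.429 - 0.154) / (0.53 - 0.154) * 100 = 0.275 / 0.376 * 100 = 73.14

73.14 %


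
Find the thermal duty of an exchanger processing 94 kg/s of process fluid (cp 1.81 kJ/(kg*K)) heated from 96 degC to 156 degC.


Q = m_dot * cp * delta_T
delta_T = 156 - 96 = 60 K
Q = 94 * 1.81 * 60
= 170.14 * 60
= 10208.4 kW

10208.4 kW


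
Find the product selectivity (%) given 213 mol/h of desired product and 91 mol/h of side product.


Selectivity = desired / (desired + undesired) * 100
Total products = 213 + 91 = 304 mol/h
S = 213 / 304 * 100
= 0.7007 * 100
= 70.07 %

70.07 %


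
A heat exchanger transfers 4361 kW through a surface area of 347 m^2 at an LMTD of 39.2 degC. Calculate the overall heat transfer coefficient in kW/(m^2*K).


From Q = U*A*LMTD, U = Q / (A * LMTD)
U = 4361 / (347 * 39.2) = 4361 / 13602.4 = 0.3206

0.3206 kW/(m^2*K)


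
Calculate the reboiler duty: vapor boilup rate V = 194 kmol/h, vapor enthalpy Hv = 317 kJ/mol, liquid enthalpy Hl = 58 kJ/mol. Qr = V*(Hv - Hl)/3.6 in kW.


Qr = 194 * (317 - 58) / 3.6 = 194 * 259 / 3.6 = 13960

13960 kW


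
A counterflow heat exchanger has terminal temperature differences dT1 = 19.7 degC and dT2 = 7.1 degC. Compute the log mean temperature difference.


LMTD = (dT1 - dT2) / ln(dT1/dT2)
= (19.7 - 7.1) / ln(19.7 / 7.1) = 12.6 / 1.02052 = 12.35

12.35 degC


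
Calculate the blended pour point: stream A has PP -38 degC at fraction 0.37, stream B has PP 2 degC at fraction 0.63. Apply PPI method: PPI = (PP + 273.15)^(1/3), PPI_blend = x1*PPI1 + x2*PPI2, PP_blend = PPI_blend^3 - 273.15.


PPI_1 = (-38 + 273.15)^(1/3) = 6.172318
PPI_2 = (2 + 273.15)^(1/3) = 6.504139
PPI_blend = 0.37 * 6.172318 + 0.63 * 6.504139 = 6.381365
PP_blend = 6.381365^3 - 273.15 = 259.8608 - 273.15 = -13.29

-13.29 degC


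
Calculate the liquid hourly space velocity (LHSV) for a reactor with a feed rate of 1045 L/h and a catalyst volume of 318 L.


LHSV = volumetric feed rate / catalyst volume
= 1045 L/h / 318 L
= 3.286 h^-1

3.286 h^-1


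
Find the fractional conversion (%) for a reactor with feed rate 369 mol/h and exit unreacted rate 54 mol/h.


X = (F_in - F_out) / F_in * 100
Moles reacted = 369 - 54 = 315
X = 315 / 369 * 100
= 0.8537 * 100
= 85.37 %

85.37 %


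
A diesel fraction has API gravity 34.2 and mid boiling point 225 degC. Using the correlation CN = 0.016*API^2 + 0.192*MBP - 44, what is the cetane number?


CN = 0.016 * 34.2^2 + 0.192 * 225 - 44
CN = 18.71424 + 43.2 - 44 = 17.91424

17.91424


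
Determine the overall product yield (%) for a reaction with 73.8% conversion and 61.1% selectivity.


Overall yield = conversion (%) * selectivity (%) / 100
Conversion = 73.8%, Selectivity = 61.1%
Y = 73.8 * 61.1 / 100
= 45.0918 %

45.0918 %


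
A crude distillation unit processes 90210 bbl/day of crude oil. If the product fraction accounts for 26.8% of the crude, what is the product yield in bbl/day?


Crude throughput = 90210 bbl/day
Fraction yield = 26.8%
yield = throughput * fraction / 100
yield = 90210 * 26.8 / 100 = 24176.28

24176.28 bbl/day


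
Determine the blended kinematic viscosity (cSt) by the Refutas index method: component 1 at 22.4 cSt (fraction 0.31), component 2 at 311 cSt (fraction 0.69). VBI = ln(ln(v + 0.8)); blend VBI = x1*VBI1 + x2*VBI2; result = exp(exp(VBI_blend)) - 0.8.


Refutas method: VBN_i = 14.534*ln(ln(visc_i + 0.8)) + 10.975, blended linearly by mass fraction; since VBN is linear in VBI_i = ln(ln(visc_i + 0.8)) and the fractions sum to 1, blend VBI directly: visc = exp(exp(VBI_blend)) - 0.8
VBI_1 = ln(ln(22.4 + 0.8)) = 1.14554
VBI_2 = ln(ln(311 + 0.8)) = 1.74787
VBI_blend = 0.31 * 1.14554 + 0.69 * 1.74787 = 1.56115
visc_blend = exp(exp(1.56115)) - 0.8 = 116.4

116.4 cSt


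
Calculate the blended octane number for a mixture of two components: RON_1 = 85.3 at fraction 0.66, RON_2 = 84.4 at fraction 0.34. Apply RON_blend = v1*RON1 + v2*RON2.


Linear blending: RON_blend = sum(vi * RONi)
Contribution 1: 0.66 * 85.3 = 56.298
Contribution 2: 0.34 * 84.4 = 28.696
RON_blend = 56.298 + 28.696 = 84.994

84.994


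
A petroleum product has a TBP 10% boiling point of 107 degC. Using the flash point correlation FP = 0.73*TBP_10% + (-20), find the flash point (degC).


FP = 0.73 * 107 + (-20) = 58.11

58.11 degC


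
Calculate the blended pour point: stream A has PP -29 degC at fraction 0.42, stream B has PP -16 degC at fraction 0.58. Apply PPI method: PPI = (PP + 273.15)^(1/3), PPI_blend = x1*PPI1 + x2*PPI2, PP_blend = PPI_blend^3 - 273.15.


PPI_1 = (-29 + 273.15)^(1/3) = 6.25008
PPI_2 = (-16 + 273.15)^(1/3) = 6.359098
PPI_blend = 0.42 * 6.25008 + 0.58 * 6.359098 = 6.31331
PP_blend = 6.31331^3 - 273.15 = 251.6352 - 273.15 = -21.51

-21.51 degC


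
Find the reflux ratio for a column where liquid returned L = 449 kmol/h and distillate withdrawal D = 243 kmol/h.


Reflux ratio definition: R = L / D (liquid returned / distillate withdrawn)
L = 449 kmol/h, D = 243 kmol/h
R = 449 / 243 = 1.848

1.848


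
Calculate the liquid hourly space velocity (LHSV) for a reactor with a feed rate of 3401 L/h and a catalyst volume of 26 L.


LHSV = volumetric feed rate / catalyst volume
= 3401 L/h / 26 L
= 130.8 h^-1

130.8 h^-1


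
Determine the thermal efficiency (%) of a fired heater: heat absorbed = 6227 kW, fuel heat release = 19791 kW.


Furnace efficiency = Q_absorbed / Q_fuel * 100
= 6227 / 19791 * 100 = 31.46

31.46 %


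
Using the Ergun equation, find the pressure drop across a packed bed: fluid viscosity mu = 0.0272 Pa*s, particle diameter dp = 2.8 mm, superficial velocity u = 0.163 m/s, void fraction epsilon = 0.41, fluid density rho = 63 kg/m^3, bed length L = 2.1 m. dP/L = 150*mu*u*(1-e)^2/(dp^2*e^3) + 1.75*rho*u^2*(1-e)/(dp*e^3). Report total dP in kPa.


dp = 2.8 mm = 0.0028 m
Viscous term = 150*0.0272*0.163*(1-0.41)^2 / (0.0028^2*0.41^3) = 428434
Inertial term = 1.75*63*0.163^2*(1-0.41) / (0.0028*0.41^3) = 8955.63
dP/L = 428434 + 8955.63 = 437390 Pa/m
dP = 437390 * 2.1 / 1000 = 918.5 kPa

918.5 kPa


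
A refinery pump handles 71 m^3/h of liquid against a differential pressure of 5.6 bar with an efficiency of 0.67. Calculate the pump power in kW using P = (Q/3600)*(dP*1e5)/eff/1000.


Q = 71 / 3600 = 0.0197222 m^3/s
P = 0.0197222 * (5.6 * 1e5) / 0.67 / 1000 = 16.48

16.48 kW


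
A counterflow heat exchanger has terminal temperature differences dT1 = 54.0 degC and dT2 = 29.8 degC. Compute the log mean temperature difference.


LMTD = (dT1 - dT2) / ln(dT1/dT2)
= (54.0 - 29.8) / ln(54.0 / 29.8) = 24.2 / 0.594476 = 40.71

40.71 degC


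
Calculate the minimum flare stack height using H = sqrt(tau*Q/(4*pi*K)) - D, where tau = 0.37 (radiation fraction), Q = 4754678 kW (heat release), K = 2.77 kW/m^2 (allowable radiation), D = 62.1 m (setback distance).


tau*Q/(4*pi*K) = 0.37 * 4754678 / (4 * pi * 2.77) = 50539.8
sqrt(50539.8) = 224.811
H = 224.811 - 62.1 = 162.7

162.7 m


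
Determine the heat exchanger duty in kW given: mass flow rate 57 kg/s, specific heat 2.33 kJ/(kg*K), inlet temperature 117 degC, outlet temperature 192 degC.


Q = m_dot * cp * delta_T
delta_T = 192 - 117 = 75 K
Q = 57 * 2.33 * 75
= 132.81 * 75
= 9960.75 kW

9960.75 kW


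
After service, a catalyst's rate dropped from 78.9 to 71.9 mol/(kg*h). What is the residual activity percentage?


Activity (%) = (rate_used / rate_fresh) * 100
rate_used = 71.9, rate_fresh = 78.9
= (71.9 / 78.9) * 100
= 0.9113 * 100 = 91.13

91.13 %


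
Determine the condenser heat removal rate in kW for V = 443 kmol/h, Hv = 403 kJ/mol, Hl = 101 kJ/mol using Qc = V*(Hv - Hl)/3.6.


Qc = 443 * (403 - 101) / 3.6 = 443 * 302 / 3.6 = 37160

37160 kW


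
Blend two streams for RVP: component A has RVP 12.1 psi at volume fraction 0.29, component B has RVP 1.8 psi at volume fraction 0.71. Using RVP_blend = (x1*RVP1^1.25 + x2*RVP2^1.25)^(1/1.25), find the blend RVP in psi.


Chevron index: RVP_blend = (sum xi*RVPi^1.25)^(1/1.25)
RVP^1.25 terms: 0.29 * 12.1^1.25 + 0.71 * 1.8^1.25 = 8.02485
RVP_blend = 8.02485^(1/1.25) = 5.291

5.291 psi


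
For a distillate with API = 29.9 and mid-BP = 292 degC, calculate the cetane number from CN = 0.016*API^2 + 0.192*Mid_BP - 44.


CN = 0.016 * 29.9^2 + 0.192 * 292 - 44
CN = 14.30416 + 56.064 - 44 = 26.36816

26.36816


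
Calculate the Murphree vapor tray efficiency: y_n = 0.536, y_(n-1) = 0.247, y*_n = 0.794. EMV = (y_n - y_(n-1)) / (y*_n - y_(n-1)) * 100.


Murphree vapor efficiency: EMV = (y_n - y_(n-1)) / (y*_n - y_(n-1)) * 100
EMV = (0.536 - 0.247) / (0.794 - 0.247) * 100 = 0.289 / 0.547 * 100 = 52.83

52.83 %
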